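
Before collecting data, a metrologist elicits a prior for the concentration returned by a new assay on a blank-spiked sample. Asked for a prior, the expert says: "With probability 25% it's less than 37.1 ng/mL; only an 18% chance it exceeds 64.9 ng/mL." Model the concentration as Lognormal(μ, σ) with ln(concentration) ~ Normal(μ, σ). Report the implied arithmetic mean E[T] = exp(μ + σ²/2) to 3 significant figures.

E[T] ≈ 50 ng/mL

If T ~ Lognormal(μ,σ) then ln T ~ Normal(μ,σ), so the p-quantile of ln T is μ + z_p·σ.
ln(37.1) = 3.614 and ln(64.9) = 4.173; z_{0.25} = -0.6745, z_{0.82} = 0.9154.
σ = (4.173 − 3.614)/(0.9154 − (-0.6745)) = 0.352.
μ = 3.614 − (-0.6745)·0.352 = 3.851.
E[T] = exp(μ + σ²/2) = exp(3.851 + 0.0619) = 50 ng/mL.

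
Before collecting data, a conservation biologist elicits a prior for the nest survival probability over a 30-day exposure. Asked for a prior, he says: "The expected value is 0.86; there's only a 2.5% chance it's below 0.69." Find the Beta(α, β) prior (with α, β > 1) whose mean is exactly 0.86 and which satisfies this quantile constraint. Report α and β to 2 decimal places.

α ≈ 18.66, β ≈ 3.04

With mean 0.86 fixed, write α = 0.86s, β = 0.14s where s = α+β.
Need P(θ < 0.69) = 0.025 under Beta(0.86s, 0.14s). Normal approximation: (q−m)/√(m(1−m)/s) ≈ z_{0.025} = -1.96, so s ≈ 0.86·0.14·(-1.96)²/(0.69−0.86)² = 16.0.
At s = 16.0: P(θ<0.69) ≈ 0.043. Adjusting to match 0.025 gives s ≈ 21.70.
So α = 0.86·21.70 ≈ 18.66, β = 0.14·21.70 ≈ 3.04.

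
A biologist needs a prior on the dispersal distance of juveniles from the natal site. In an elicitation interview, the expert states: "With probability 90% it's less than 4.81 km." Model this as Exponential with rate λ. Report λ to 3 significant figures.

P(T < 4.81) = 1 − e^(−λ·4.81) = 0.9, so λ = −ln(1−0.9)/4.81 = −ln(0.1)/4.81 = 0.479.

λ ≈ 0.479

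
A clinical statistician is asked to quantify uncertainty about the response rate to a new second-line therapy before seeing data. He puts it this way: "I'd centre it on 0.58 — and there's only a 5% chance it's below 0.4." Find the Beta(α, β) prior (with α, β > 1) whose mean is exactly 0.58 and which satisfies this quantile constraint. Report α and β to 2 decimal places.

With mean 0.58 fixed, write α = 0.58s, β = 0.42s where s = α+β.
Need P(θ < 0.4) = 0.05 under Beta(0.58s, 0.42s). Normal approximation: (q−m)/√(m(1−m)/s) ≈ z_{0.05} = -1.64, so s ≈ 0.58·0.42·(-1.64)²/(0.4−0.58)² = 20.3.
At s = 20.3: P(θ<0.4) ≈ 0.051. Adjusting to match 0.05 gives s ≈ 20.49.
So α = 0.58·20.49 ≈ 11.88, β = 0.42·20.49 ≈ 8.61.

α ≈ 11.88, β ≈ 8.61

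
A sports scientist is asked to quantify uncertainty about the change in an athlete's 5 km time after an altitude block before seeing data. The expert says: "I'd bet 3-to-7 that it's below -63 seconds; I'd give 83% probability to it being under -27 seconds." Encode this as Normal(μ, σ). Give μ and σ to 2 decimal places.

For Normal(μ,σ), the p-quantile is μ + z_p·σ. Here z_{0.3} = -0.5244, z_{0.83} = 0.9542.
So -63 = μ − 0.5244σ and -27 = μ + 0.9542σ.
Subtracting: σ = (-27 − -63)/(0.9542 − (-0.5244)) = 24.35.
Then μ = -63 − (-0.5244)·24.35 = -50.23.

μ = -50.23, σ = 24.35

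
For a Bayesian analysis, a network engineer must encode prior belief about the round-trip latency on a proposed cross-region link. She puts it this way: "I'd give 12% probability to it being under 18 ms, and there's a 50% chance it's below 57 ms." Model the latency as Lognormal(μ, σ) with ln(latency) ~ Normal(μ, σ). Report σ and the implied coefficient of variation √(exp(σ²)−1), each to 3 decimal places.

σ ≈ 0.981, CV ≈ 1.272

If T ~ Lognormal(μ,σ) then ln T ~ Normal(μ,σ), so the p-quantile of ln T is μ + z_p·σ.
ln(18) = 2.89 and ln(57) = 4.043; z_{0.12} = -1.175, z_{0.5} = 0.
σ = (4.043 − 2.89)/(0 − (-1.175)) = 0.981.
μ = 2.89 − (-1.175)·0.981 = 4.043.
CV = √(exp(σ²)−1) = √(exp(0.9624)−1) = 1.272.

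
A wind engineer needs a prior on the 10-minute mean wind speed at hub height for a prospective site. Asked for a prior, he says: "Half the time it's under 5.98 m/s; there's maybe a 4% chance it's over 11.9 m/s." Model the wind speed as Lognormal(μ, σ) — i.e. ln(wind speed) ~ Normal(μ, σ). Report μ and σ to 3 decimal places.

μ ≈ 1.788, σ ≈ 0.393

If T ~ Lognormal(μ,σ) then ln T ~ Normal(μ,σ), so the p-quantile of ln T is μ + z_p·σ.
ln(5.98) = 1.788 and ln(11.9) = 2.477; z_{0.5} = 0, z_{0.96} = 1.751.
σ = (2.477 − 1.788)/(1.751 − (0)) = 0.393.
μ = 1.788 − (0)·0.393 = 1.788.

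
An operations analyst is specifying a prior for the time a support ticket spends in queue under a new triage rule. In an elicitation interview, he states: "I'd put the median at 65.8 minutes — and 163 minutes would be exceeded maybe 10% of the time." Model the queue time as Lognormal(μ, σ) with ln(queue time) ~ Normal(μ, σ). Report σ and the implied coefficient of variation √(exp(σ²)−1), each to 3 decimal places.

If T ~ Lognormal(μ,σ) then ln T ~ Normal(μ,σ), so the p-quantile of ln T is μ + z_p·σ.
ln(65.8) = 4.187 and ln(163) = 5.094; z_{0.5} = 0, z_{0.9} = 1.282.
σ = (5.094 − 4.187)/(1.282 − (0)) = 0.708.
μ = 4.187 − (0)·0.708 = 4.187.
CV = √(exp(σ²)−1) = √(exp(0.5010)−1) = 0.806.

σ ≈ 0.708, CV ≈ 0.806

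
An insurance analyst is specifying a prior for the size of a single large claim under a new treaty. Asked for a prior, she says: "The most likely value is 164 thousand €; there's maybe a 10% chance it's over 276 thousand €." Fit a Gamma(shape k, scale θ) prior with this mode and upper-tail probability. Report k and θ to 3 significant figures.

Gamma(k,θ) with k>1 has mode (k−1)θ, so θ = 164/(k−1).
Need P(X < 276) = 0.9 with θ tied to k this way. Start at k = 2, θ = 164: P(X<276) ≈ 0.501.
Too low — raise k to concentrate. Iterating converges to k ≈ 7.98.
Then θ = 164/(7.98−1) ≈ 23.5.

k ≈ 7.98, θ ≈ 23.5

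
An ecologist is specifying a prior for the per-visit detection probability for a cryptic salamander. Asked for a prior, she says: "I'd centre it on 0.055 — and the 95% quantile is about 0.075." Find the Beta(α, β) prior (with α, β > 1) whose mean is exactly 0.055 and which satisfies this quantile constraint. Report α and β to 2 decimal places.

α ≈ 21.81, β ≈ 374.73

With mean 0.055 fixed, write α = 0.055s, β = 0.945s where s = α+β.
Need P(θ < 0.075) = 0.95 under Beta(0.055s, 0.945s). Normal approximation: (q−m)/√(m(1−m)/s) ≈ z_{0.95} = 1.64, so s ≈ 0.055·0.945·(1.64)²/(0.075−0.055)² = 351.6.
At s = 351.6: P(θ<0.075) ≈ 0.940. Adjusting to match 0.95 gives s ≈ 396.54.
So α = 0.055·396.54 ≈ 21.81, β = 0.945·396.54 ≈ 374.73.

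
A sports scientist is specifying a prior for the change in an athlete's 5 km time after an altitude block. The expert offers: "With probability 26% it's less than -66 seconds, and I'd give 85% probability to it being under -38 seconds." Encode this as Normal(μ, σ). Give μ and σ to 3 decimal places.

μ = -55.276, σ = 16.669

For Normal(μ,σ), the p-quantile is μ + z_p·σ. Here z_{0.26} = -0.6433, z_{0.85} = 1.036.
So -66 = μ − 0.6433σ and -38 = μ + 1.036σ.
Subtracting: σ = (-38 − -66)/(1.036 − (-0.6433)) = 16.669.
Then μ = -66 − (-0.6433)·16.669 = -55.276.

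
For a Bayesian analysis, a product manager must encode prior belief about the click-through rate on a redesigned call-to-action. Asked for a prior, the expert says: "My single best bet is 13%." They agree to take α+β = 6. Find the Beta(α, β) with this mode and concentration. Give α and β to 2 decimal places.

α = 1.52, β = 4.48

For α,β > 1 the Beta mode is (α−1)/(α+β−2). With α+β = 6, the mode is (α−1)/4.
Set (α−1)/4 = 0.13 → α = 1 + 0.13·4 = 1.52.
β = 6 − α = 4.48.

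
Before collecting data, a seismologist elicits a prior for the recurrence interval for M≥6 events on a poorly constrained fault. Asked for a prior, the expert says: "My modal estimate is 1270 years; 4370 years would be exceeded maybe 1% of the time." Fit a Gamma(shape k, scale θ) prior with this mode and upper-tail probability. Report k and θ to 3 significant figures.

Gamma(k,θ) with k>1 has mode (k−1)θ, so θ = 1270/(k−1).
Need P(X < 4370) = 0.99 with θ tied to k this way. Start at k = 2, θ = 1270: P(X<4370) ≈ 0.858.
Too low — raise k to concentrate. Iterating converges to k ≈ 3.85.
Then θ = 1270/(3.85−1) ≈ 446.

k ≈ 3.85, θ ≈ 446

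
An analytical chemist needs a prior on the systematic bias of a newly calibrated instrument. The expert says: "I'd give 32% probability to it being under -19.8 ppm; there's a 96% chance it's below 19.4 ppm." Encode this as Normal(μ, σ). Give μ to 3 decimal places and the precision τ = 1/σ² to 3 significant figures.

The p-quantile of Normal(μ,σ) is μ + z_p·σ, with z_{0.32} = -0.4677 and z_{0.96} = 1.751.
Eliminate σ: μ = (z₂·x₁ − z₁·x₂)/(z₂ − z₁) = (1.751·-19.8 − (-0.4677)·19.4)/2.218 = -11.536.
Then σ = (x₂ − x₁)/(z₂ − z₁) = (19.4 − -19.8)/2.218 = 17.671.
Precision τ = 1/σ² = 1/17.67² = 0.0032.

μ = -11.536, τ = 0.0032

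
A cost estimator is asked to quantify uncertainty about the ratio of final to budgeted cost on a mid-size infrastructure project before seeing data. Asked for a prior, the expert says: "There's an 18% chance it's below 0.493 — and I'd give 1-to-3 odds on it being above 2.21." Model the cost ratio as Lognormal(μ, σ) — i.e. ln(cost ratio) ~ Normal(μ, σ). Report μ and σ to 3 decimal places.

If T ~ Lognormal(μ,σ) then ln T ~ Normal(μ,σ), so the p-quantile of ln T is μ + z_p·σ.
ln(0.493) = -0.7072 and ln(2.21) = 0.793; z_{0.18} = -0.9154, z_{0.75} = 0.6745.
σ = (0.793 − -0.7072)/(0.6745 − (-0.9154)) = 0.944.
μ = -0.7072 − (-0.9154)·0.944 = 0.157.

μ ≈ 0.157, σ ≈ 0.944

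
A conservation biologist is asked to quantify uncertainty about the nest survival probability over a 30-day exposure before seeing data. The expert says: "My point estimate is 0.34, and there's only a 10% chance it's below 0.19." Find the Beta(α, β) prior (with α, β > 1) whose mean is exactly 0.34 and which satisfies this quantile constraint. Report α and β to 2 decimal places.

α ≈ 5.04, β ≈ 9.79

With mean 0.34 fixed, write α = 0.34s, β = 0.66s where s = α+β.
Need P(θ < 0.19) = 0.1 under Beta(0.34s, 0.66s). Normal approximation: (q−m)/√(m(1−m)/s) ≈ z_{0.1} = -1.28, so s ≈ 0.34·0.66·(-1.28)²/(0.19−0.34)² = 16.4.
At s = 16.4: P(θ<0.19) ≈ 0.088. Adjusting to match 0.1 gives s ≈ 14.83.
So α = 0.34·14.83 ≈ 5.04, β = 0.66·14.83 ≈ 9.79.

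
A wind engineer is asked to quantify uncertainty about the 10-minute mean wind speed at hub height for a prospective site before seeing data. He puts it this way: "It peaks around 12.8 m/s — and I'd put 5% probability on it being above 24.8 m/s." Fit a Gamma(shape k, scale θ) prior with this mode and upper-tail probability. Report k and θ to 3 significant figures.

Gamma(k,θ) with k>1 has mode (k−1)θ, so θ = 12.8/(k−1).
Need P(X < 24.8) = 0.95 with θ tied to k this way. Start at k = 2, θ = 12.8: P(X<24.8) ≈ 0.577.
Too low — raise k to concentrate. Iterating converges to k ≈ 7.35.
Then θ = 12.8/(7.35−1) ≈ 2.02.

k ≈ 7.35, θ ≈ 2.02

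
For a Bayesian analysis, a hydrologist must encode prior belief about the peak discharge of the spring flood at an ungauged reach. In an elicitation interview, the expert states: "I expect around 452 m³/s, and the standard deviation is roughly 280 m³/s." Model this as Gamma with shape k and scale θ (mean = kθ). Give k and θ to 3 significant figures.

k ≈ 2.61, θ ≈ 173

For Gamma(k, scale θ): mean = kθ, variance = kθ², so CV = 1/√k.
CV = SD/mean = 280/452 = 0.6195, hence k = 1/CV² = 2.61.
Then θ = mean/k = 452/2.61 = 173.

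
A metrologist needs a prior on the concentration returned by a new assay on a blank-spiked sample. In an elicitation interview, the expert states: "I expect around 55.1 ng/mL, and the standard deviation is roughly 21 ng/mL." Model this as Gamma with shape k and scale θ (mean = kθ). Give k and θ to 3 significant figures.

k ≈ 6.88, θ ≈ 8

For Gamma(k, scale θ): mean = kθ, variance = kθ², so CV = 1/√k.
CV = SD/mean = 21/55.1 = 0.3811, hence k = 1/CV² = 6.88.
Then θ = mean/k = 55.1/6.88 = 8.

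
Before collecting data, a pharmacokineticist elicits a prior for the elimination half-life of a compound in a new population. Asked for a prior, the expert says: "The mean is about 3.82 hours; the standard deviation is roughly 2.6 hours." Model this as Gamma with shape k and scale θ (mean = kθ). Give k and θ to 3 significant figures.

k ≈ 2.16, θ ≈ 1.77

For Gamma(k, scale θ): mean = kθ, variance = kθ², so CV = 1/√k.
CV = SD/mean = 2.6/3.82 = 0.6806, hence k = 1/CV² = 2.16.
Then θ = mean/k = 3.82/2.16 = 1.77.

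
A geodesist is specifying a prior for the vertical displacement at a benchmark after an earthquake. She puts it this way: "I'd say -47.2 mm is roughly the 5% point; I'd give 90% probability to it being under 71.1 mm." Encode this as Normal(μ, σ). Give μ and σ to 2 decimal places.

μ = 19.29, σ = 40.43

For Normal(μ,σ), the p-quantile is μ + z_p·σ. Here z_{0.05} = -1.645, z_{0.9} = 1.282.
So -47.2 = μ − 1.645σ and 71.1 = μ + 1.282σ.
Subtracting: σ = (71.1 − -47.2)/(1.282 − (-1.645)) = 40.43.
Then μ = -47.2 − (-1.645)·40.43 = 19.29.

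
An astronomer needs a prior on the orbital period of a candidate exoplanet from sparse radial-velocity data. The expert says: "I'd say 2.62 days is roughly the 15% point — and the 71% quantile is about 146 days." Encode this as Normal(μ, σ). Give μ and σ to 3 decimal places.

The p-quantile of Normal(μ,σ) is μ + z_p·σ, with z_{0.15} = -1.036 and z_{0.71} = 0.5534.
Eliminate σ: μ = (z₂·x₁ − z₁·x₂)/(z₂ − z₁) = (0.5534·2.62 − (-1.036)·146)/1.59 = 96.092.
Then σ = (x₂ − x₁)/(z₂ − z₁) = (146 − 2.62)/1.59 = 90.186.

μ = 96.092, σ = 90.186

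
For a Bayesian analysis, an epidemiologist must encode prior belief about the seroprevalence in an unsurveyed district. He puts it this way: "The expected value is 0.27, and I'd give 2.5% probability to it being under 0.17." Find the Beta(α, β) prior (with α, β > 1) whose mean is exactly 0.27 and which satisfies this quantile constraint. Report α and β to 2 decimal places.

α ≈ 17.51, β ≈ 47.35

With mean 0.27 fixed, write α = 0.27s, β = 0.73s where s = α+β.
Need P(θ < 0.17) = 0.025 under Beta(0.27s, 0.73s). Normal approximation: (q−m)/√(m(1−m)/s) ≈ z_{0.025} = -1.96, so s ≈ 0.27·0.73·(-1.96)²/(0.17−0.27)² = 75.7.
At s = 75.7: P(θ<0.17) ≈ 0.017. Adjusting to match 0.025 gives s ≈ 64.86.
So α = 0.27·64.86 ≈ 17.51, β = 0.73·64.86 ≈ 47.35.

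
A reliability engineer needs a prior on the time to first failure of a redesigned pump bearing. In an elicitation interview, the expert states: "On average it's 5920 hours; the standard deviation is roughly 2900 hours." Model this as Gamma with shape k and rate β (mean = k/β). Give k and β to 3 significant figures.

For Gamma(k, rate β): mean = k/β, variance = k/β², so CV = 1/√k.
CV = SD/mean = 2900/5920 = 0.4899, hence k = 1/CV² = 4.17.
Then β = k/mean = 4.17/5920 = 0.000704.

k ≈ 4.17, β ≈ 0.000704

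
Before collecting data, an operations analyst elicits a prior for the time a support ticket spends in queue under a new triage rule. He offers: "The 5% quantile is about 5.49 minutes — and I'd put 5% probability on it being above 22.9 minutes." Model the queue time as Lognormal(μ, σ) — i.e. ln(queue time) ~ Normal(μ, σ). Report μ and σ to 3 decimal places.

If T ~ Lognormal(μ,σ) then ln T ~ Normal(μ,σ), so the p-quantile of ln T is μ + z_p·σ.
ln(5.49) = 1.703 and ln(22.9) = 3.131; z_{0.05} = -1.645, z_{0.95} = 1.645.
σ = (3.131 − 1.703)/(1.645 − (-1.645)) = 0.434.
μ = 1.703 − (-1.645)·0.434 = 2.417.

μ ≈ 2.417, σ ≈ 0.434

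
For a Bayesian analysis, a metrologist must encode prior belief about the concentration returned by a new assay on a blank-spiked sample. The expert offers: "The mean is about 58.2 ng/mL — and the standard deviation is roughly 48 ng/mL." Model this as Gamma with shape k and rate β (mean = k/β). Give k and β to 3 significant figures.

k ≈ 1.47, β ≈ 0.0253

For Gamma(k, rate β): mean = k/β, variance = k/β², so CV = 1/√k.
CV = SD/mean = 48/58.2 = 0.8247, hence k = 1/CV² = 1.47.
Then β = k/mean = 1.47/58.2 = 0.0253.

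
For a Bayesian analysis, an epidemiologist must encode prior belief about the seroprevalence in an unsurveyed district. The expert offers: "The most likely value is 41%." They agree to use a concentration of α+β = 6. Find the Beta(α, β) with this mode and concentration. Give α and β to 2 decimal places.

α = 2.64, β = 3.36

For α,β > 1 the Beta mode is (α−1)/(α+β−2). With α+β = 6, the mode is (α−1)/4.
Set (α−1)/4 = 0.41 → α = 1 + 0.41·4 = 2.64.
β = 6 − α = 3.36.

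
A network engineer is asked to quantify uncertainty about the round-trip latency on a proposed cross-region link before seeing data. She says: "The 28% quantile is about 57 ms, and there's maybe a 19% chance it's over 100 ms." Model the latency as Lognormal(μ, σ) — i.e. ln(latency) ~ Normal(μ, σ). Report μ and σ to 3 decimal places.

If T ~ Lognormal(μ,σ) then ln T ~ Normal(μ,σ), so the p-quantile of ln T is μ + z_p·σ.
ln(57) = 4.043 and ln(100) = 4.605; z_{0.28} = -0.5828, z_{0.81} = 0.8779.
σ = (4.605 − 4.043)/(0.8779 − (-0.5828)) = 0.385.
μ = 4.043 − (-0.5828)·0.385 = 4.267.

μ ≈ 4.267, σ ≈ 0.385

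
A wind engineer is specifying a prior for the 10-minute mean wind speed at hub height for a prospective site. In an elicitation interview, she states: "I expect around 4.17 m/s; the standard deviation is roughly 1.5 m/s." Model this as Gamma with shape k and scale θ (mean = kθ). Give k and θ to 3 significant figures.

k ≈ 7.73, θ ≈ 0.54

For Gamma(k, scale θ): mean = kθ, variance = kθ², so CV = 1/√k.
CV = SD/mean = 1.5/4.17 = 0.3597, hence k = 1/CV² = 7.73.
Then θ = mean/k = 4.17/7.73 = 0.54.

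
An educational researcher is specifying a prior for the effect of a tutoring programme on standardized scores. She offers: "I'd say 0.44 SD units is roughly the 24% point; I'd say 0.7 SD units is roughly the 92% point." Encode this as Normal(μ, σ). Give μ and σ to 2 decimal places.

The p-quantile of Normal(μ,σ) is μ + z_p·σ, with z_{0.24} = -0.7063 and z_{0.92} = 1.405.
Eliminate σ: μ = (z₂·x₁ − z₁·x₂)/(z₂ − z₁) = (1.405·0.44 − (-0.7063)·0.7)/2.111 = 0.53.
Then σ = (x₂ − x₁)/(z₂ − z₁) = (0.7 − 0.44)/2.111 = 0.12.

μ = 0.53, σ = 0.12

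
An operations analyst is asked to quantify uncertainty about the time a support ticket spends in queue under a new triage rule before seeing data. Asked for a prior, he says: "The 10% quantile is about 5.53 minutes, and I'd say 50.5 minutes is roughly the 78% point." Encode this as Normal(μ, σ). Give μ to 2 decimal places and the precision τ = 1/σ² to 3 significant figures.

μ = 33.59, τ = 0.00209

For Normal(μ,σ), the p-quantile is μ + z_p·σ. Here z_{0.1} = -1.282, z_{0.78} = 0.7722.
So 5.53 = μ − 1.282σ and 50.5 = μ + 0.7722σ.
Subtracting: σ = (50.5 − 5.53)/(0.7722 − (-1.282)) = 21.90.
Then μ = 5.53 − (-1.282)·21.90 = 33.59.
Precision τ = 1/σ² = 1/21.9² = 0.00209.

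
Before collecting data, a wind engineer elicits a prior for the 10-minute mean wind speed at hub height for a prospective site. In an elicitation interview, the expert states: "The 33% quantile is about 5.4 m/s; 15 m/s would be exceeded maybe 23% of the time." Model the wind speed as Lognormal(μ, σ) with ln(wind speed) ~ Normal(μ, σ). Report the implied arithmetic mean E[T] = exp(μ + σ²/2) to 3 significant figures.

If T ~ Lognormal(μ,σ) then ln T ~ Normal(μ,σ), so the p-quantile of ln T is μ + z_p·σ.
ln(5.4) = 1.686 and ln(15) = 2.708; z_{0.33} = -0.4399, z_{0.77} = 0.7388.
σ = (2.708 − 1.686)/(0.7388 − (-0.4399)) = 0.867.
μ = 1.686 − (-0.4399)·0.867 = 2.068.
E[T] = exp(μ + σ²/2) = exp(2.068 + 0.3756) = 11.5 m/s.

E[T] ≈ 11.5 m/s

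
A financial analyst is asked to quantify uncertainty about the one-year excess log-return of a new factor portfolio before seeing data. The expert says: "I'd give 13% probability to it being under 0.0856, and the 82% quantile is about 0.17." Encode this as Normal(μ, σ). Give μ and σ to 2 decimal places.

μ = 0.13, σ = 0.04

The p-quantile of Normal(μ,σ) is μ + z_p·σ, with z_{0.13} = -1.126 and z_{0.82} = 0.9154.
Eliminate σ: μ = (z₂·x₁ − z₁·x₂)/(z₂ − z₁) = (0.9154·0.0856 − (-1.126)·0.17)/2.042 = 0.13.
Then σ = (x₂ − x₁)/(z₂ − z₁) = (0.17 − 0.0856)/2.042 = 0.04.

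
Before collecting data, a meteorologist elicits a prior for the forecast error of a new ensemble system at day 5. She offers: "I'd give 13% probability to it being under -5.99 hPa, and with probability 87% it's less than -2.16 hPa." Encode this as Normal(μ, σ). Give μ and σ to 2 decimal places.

μ = -4.08, σ = 1.70

The p-quantile of Normal(μ,σ) is μ + z_p·σ, with z_{0.13} = -1.126 and z_{0.87} = 1.126.
Eliminate σ: μ = (z₂·x₁ − z₁·x₂)/(z₂ − z₁) = (1.126·-5.99 − (-1.126)·-2.16)/2.253 = -4.08.
Then σ = (x₂ − x₁)/(z₂ − z₁) = (-2.16 − -5.99)/2.253 = 1.70.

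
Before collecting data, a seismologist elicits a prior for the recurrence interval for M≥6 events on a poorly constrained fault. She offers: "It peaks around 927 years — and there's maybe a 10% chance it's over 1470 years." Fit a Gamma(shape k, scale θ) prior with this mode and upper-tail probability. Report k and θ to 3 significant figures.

Gamma(k,θ) with k>1 has mode (k−1)θ, so θ = 927/(k−1).
Need P(X < 1470) = 0.9 with θ tied to k this way. Start at k = 2, θ = 927: P(X<1470) ≈ 0.470.
Too low — raise k to concentrate. Iterating converges to k ≈ 9.83.
Then θ = 927/(9.83−1) ≈ 105.

k ≈ 9.83, θ ≈ 105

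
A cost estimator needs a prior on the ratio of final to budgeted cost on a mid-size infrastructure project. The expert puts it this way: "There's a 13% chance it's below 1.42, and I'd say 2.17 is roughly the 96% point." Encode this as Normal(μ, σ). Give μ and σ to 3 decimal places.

μ = 1.714, σ = 0.261

The p-quantile of Normal(μ,σ) is μ + z_p·σ, with z_{0.13} = -1.126 and z_{0.96} = 1.751.
Eliminate σ: μ = (z₂·x₁ − z₁·x₂)/(z₂ − z₁) = (1.751·1.42 − (-1.126)·2.17)/2.877 = 1.714.
Then σ = (x₂ − x₁)/(z₂ − z₁) = (2.17 − 1.42)/2.877 = 0.261.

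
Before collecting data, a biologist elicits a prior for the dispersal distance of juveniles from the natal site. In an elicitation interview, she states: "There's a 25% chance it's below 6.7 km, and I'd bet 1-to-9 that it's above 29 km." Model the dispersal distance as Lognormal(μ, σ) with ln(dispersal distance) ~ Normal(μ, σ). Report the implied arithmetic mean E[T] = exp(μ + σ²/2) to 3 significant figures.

If T ~ Lognormal(μ,σ) then ln T ~ Normal(μ,σ), so the p-quantile of ln T is μ + z_p·σ.
ln(6.7) = 1.902 and ln(29) = 3.367; z_{0.25} = -0.6745, z_{0.9} = 1.282.
σ = (3.367 − 1.902)/(1.282 − (-0.6745)) = 0.749.
μ = 1.902 − (-0.6745)·0.749 = 2.407.
E[T] = exp(μ + σ²/2) = exp(2.407 + 0.2805) = 14.7 km.

E[T] ≈ 14.7 km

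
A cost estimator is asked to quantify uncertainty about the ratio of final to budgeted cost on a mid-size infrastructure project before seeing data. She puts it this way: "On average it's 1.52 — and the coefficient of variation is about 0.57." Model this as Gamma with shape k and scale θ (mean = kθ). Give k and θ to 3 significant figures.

For Gamma(k, scale θ): mean = kθ, variance = kθ², so CV = 1/√k.
CV = 0.57, hence k = 1/CV² = 3.08.
Then θ = mean/k = 1.52/3.08 = 0.494.

k ≈ 3.08, θ ≈ 0.494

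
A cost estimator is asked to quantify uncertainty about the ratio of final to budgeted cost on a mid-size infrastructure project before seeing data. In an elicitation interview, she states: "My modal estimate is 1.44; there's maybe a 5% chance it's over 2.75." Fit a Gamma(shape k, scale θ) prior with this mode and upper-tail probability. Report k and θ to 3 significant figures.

k ≈ 7.64, θ ≈ 0.217

Gamma(k,θ) with k>1 has mode (k−1)θ, so θ = 1.44/(k−1).
Need P(X < 2.75) = 0.95 with θ tied to k this way. Start at k = 2, θ = 1.44: P(X<2.75) ≈ 0.569.
Too low — raise k to concentrate. Iterating converges to k ≈ 7.64.
Then θ = 1.44/(7.64−1) ≈ 0.217.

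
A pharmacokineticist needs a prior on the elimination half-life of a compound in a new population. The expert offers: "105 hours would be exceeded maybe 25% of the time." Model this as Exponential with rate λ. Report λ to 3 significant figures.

λ ≈ 0.0132

P(T > 105.0) = e^(−λ·105.0) = 0.25, so λ = −ln(0.25)/105.0 = 0.0132.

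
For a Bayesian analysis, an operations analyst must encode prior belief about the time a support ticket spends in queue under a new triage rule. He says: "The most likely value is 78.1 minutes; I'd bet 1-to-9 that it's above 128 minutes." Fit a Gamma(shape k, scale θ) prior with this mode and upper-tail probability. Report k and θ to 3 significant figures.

Gamma(k,θ) with k>1 has mode (k−1)θ, so θ = 78.1/(k−1).
Need P(X < 128) = 0.9 with θ tied to k this way. Start at k = 2, θ = 78.1: P(X<128) ≈ 0.488.
Too low — raise k to concentrate. Iterating converges to k ≈ 8.72.
Then θ = 78.1/(8.72−1) ≈ 10.1.

k ≈ 8.72, θ ≈ 10.1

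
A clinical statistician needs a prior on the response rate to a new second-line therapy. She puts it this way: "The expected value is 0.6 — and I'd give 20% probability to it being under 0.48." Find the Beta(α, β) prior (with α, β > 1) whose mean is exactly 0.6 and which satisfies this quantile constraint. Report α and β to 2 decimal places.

α ≈ 6.95, β ≈ 4.64

With mean 0.6 fixed, write α = 0.6s, β = 0.4s where s = α+β.
Need P(θ < 0.48) = 0.2 under Beta(0.6s, 0.4s). Normal approximation: (q−m)/√(m(1−m)/s) ≈ z_{0.2} = -0.842, so s ≈ 0.6·0.4·(-0.842)²/(0.48−0.6)² = 11.8.
At s = 11.8: P(θ<0.48) ≈ 0.198. Adjusting to match 0.2 gives s ≈ 11.59.
So α = 0.6·11.59 ≈ 6.95, β = 0.4·11.59 ≈ 4.64.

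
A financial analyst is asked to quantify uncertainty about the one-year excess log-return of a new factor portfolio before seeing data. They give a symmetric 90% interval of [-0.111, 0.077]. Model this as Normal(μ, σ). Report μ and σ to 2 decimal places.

μ = -0.02, σ = 0.06

A symmetric 90% interval runs μ ± z·σ with z = 1.645.
Half-width = 0.094, so σ = 0.094/1.645 = 0.06.
μ is the interval midpoint, -0.02.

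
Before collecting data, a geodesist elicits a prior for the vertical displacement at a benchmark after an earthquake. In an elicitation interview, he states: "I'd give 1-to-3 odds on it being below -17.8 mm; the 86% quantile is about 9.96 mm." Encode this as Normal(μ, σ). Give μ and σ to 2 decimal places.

μ = -7.13, σ = 15.82

For Normal(μ,σ), the p-quantile is μ + z_p·σ. Here z_{0.25} = -0.6745, z_{0.86} = 1.08.
So -17.8 = μ − 0.6745σ and 9.96 = μ + 1.08σ.
Subtracting: σ = (9.96 − -17.8)/(1.08 − (-0.6745)) = 15.82.
Then μ = -17.8 − (-0.6745)·15.82 = -7.13.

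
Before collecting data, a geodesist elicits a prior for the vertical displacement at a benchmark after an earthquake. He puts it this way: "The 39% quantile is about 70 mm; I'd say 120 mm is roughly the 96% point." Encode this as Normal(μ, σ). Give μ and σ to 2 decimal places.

μ = 76.88, σ = 24.63

For Normal(μ,σ), the p-quantile is μ + z_p·σ. Here z_{0.39} = -0.2793, z_{0.96} = 1.751.
So 70 = μ − 0.2793σ and 120 = μ + 1.751σ.
Subtracting: σ = (120 − 70)/(1.751 − (-0.2793)) = 24.63.
Then μ = 70 − (-0.2793)·24.63 = 76.88.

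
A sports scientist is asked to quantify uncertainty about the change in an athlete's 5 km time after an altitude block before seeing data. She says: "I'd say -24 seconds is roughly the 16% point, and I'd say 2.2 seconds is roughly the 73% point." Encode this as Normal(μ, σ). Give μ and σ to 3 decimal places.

μ = -7.789, σ = 16.301

The p-quantile of Normal(μ,σ) is μ + z_p·σ, with z_{0.16} = -0.9945 and z_{0.73} = 0.6128.
Eliminate σ: μ = (z₂·x₁ − z₁·x₂)/(z₂ − z₁) = (0.6128·-24 − (-0.9945)·2.2)/1.607 = -7.789.
Then σ = (x₂ − x₁)/(z₂ − z₁) = (2.2 − -24)/1.607 = 16.301.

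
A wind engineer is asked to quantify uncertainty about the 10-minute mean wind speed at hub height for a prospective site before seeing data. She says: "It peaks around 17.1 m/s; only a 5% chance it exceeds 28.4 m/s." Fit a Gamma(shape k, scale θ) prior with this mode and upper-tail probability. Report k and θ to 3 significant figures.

Gamma(k,θ) with k>1 has mode (k−1)θ, so θ = 17.1/(k−1).
Need P(X < 28.4) = 0.95 with θ tied to k this way. Start at k = 2, θ = 17.1: P(X<28.4) ≈ 0.494.
Too low — raise k to concentrate. Iterating converges to k ≈ 11.9.
Then θ = 17.1/(11.9−1) ≈ 1.58.

k ≈ 11.9, θ ≈ 1.58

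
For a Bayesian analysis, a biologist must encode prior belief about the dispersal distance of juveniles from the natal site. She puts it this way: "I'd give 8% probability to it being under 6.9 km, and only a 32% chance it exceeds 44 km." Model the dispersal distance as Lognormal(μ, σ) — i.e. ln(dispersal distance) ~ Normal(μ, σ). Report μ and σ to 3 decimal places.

μ ≈ 3.322, σ ≈ 0.989

If T ~ Lognormal(μ,σ) then ln T ~ Normal(μ,σ), so the p-quantile of ln T is μ + z_p·σ.
ln(6.9) = 1.932 and ln(44) = 3.784; z_{0.08} = -1.405, z_{0.68} = 0.4677.
σ = (3.784 − 1.932)/(0.4677 − (-1.405)) = 0.989.
μ = 1.932 − (-1.405)·0.989 = 3.322.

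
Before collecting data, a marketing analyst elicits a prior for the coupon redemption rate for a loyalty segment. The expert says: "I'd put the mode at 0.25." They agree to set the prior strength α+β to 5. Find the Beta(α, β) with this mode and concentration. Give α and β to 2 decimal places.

For α,β > 1 the Beta mode is (α−1)/(α+β−2). With α+β = 5, the mode is (α−1)/3.
Set (α−1)/3 = 0.25 → α = 1 + 0.25·3 = 1.75.
β = 5 − α = 3.25.

α = 1.75, β = 3.25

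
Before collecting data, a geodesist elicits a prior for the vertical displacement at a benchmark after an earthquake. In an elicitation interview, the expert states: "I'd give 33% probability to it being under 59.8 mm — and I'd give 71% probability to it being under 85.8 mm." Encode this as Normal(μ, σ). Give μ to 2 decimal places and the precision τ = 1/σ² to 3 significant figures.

μ = 71.31, τ = 0.00146

The p-quantile of Normal(μ,σ) is μ + z_p·σ, with z_{0.33} = -0.4399 and z_{0.71} = 0.5534.
Eliminate σ: μ = (z₂·x₁ − z₁·x₂)/(z₂ − z₁) = (0.5534·59.8 − (-0.4399)·85.8)/0.9933 = 71.31.
Then σ = (x₂ − x₁)/(z₂ − z₁) = (85.8 − 59.8)/0.9933 = 26.18.
Precision τ = 1/σ² = 1/26.18² = 0.00146.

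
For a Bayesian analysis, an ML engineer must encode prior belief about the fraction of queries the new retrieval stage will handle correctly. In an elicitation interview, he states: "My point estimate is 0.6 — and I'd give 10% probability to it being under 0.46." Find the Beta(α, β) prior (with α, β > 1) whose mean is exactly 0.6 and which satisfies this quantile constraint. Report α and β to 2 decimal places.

α ≈ 12.23, β ≈ 8.15

With mean 0.6 fixed, write α = 0.6s, β = 0.4s where s = α+β.
Need P(θ < 0.46) = 0.1 under Beta(0.6s, 0.4s). Normal approximation: (q−m)/√(m(1−m)/s) ≈ z_{0.1} = -1.28, so s ≈ 0.6·0.4·(-1.28)²/(0.46−0.6)² = 20.1.
At s = 20.1: P(θ<0.46) ≈ 0.101. Adjusting to match 0.1 gives s ≈ 20.38.
So α = 0.6·20.38 ≈ 12.23, β = 0.4·20.38 ≈ 8.15.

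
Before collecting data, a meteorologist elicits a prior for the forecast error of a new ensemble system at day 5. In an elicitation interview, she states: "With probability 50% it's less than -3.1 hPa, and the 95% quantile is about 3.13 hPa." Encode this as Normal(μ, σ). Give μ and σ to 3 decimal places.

The p-quantile of Normal(μ,σ) is μ + z_p·σ, with z_{0.5} = 0 and z_{0.95} = 1.645.
Eliminate σ: μ = (z₂·x₁ − z₁·x₂)/(z₂ − z₁) = (1.645·-3.1 − (0)·3.13)/1.645 = -3.100.
Then σ = (x₂ − x₁)/(z₂ − z₁) = (3.13 − -3.1)/1.645 = 3.788.

μ = -3.100, σ = 3.788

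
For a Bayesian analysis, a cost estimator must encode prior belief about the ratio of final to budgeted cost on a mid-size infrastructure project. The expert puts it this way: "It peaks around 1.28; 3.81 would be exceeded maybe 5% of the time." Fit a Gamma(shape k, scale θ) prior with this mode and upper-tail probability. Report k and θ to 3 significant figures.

Gamma(k,θ) with k>1 has mode (k−1)θ, so θ = 1.28/(k−1).
Need P(X < 3.81) = 0.95 with θ tied to k this way. Start at k = 2, θ = 1.28: P(X<3.81) ≈ 0.797.
Too low — raise k to concentrate. Iterating converges to k ≈ 3.23.
Then θ = 1.28/(3.23−1) ≈ 0.574.

k ≈ 3.23, θ ≈ 0.574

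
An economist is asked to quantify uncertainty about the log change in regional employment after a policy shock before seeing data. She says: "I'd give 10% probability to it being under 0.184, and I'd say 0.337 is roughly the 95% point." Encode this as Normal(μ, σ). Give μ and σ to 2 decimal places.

The p-quantile of Normal(μ,σ) is μ + z_p·σ, with z_{0.1} = -1.282 and z_{0.95} = 1.645.
Eliminate σ: μ = (z₂·x₁ − z₁·x₂)/(z₂ − z₁) = (1.645·0.184 − (-1.282)·0.337)/2.926 = 0.25.
Then σ = (x₂ − x₁)/(z₂ − z₁) = (0.337 − 0.184)/2.926 = 0.05.

μ = 0.25, σ = 0.05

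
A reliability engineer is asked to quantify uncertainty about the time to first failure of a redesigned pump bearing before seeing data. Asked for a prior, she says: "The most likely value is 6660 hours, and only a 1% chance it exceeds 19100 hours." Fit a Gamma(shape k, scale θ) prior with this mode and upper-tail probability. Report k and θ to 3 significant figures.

Gamma(k,θ) with k>1 has mode (k−1)θ, so θ = 6660/(k−1).
Need P(X < 19100) = 0.99 with θ tied to k this way. Start at k = 2, θ = 6660: P(X<19100) ≈ 0.780.
Too low — raise k to concentrate. Iterating converges to k ≈ 5.1.
Then θ = 6660/(5.1−1) ≈ 1620.

k ≈ 5.1, θ ≈ 1620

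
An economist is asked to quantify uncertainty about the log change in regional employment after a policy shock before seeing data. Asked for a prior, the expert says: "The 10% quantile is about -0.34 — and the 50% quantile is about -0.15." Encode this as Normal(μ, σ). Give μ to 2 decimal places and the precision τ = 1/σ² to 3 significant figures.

μ = -0.15, τ = 45.5

The p-quantile of Normal(μ,σ) is μ + z_p·σ, with z_{0.1} = -1.282 and z_{0.5} = 0.
Eliminate σ: μ = (z₂·x₁ − z₁·x₂)/(z₂ − z₁) = (0·-0.34 − (-1.282)·-0.15)/1.282 = -0.15.
Then σ = (x₂ − x₁)/(z₂ − z₁) = (-0.15 − -0.34)/1.282 = 0.15.
Precision τ = 1/σ² = 1/0.1483² = 45.5.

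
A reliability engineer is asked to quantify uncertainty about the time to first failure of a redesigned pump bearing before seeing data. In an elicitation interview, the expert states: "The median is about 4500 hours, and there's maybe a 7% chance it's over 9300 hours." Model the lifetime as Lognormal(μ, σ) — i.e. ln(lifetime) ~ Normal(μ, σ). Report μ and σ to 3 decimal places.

μ ≈ 8.412, σ ≈ 0.492

If T ~ Lognormal(μ,σ) then ln T ~ Normal(μ,σ), so the p-quantile of ln T is μ + z_p·σ.
ln(4500) = 8.412 and ln(9300) = 9.138; z_{0.5} = 0, z_{0.93} = 1.476.
σ = (9.138 − 8.412)/(1.476 − (0)) = 0.492.
μ = 8.412 − (0)·0.492 = 8.412.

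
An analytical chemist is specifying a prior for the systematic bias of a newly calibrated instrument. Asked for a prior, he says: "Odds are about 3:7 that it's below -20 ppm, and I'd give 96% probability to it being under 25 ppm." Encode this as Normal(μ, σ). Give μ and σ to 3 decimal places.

For Normal(μ,σ), the p-quantile is μ + z_p·σ. Here z_{0.3} = -0.5244, z_{0.96} = 1.751.
So -20 = μ − 0.5244σ and 25 = μ + 1.751σ.
Subtracting: σ = (25 − -20)/(1.751 − (-0.5244)) = 19.779.
Then μ = -20 − (-0.5244)·19.779 = -9.628.

μ = -9.628, σ = 19.779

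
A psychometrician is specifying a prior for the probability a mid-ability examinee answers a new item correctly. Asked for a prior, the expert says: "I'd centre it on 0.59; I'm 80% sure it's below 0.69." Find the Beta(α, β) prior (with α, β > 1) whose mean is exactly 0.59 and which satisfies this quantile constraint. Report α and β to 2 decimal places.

With mean 0.59 fixed, write α = 0.59s, β = 0.41s where s = α+β.
Need P(θ < 0.69) = 0.8 under Beta(0.59s, 0.41s). Normal approximation: (q−m)/√(m(1−m)/s) ≈ z_{0.8} = 0.842, so s ≈ 0.59·0.41·(0.842)²/(0.69−0.59)² = 17.1.
At s = 17.1: P(θ<0.69) ≈ 0.797. Adjusting to match 0.8 gives s ≈ 17.54.
So α = 0.59·17.54 ≈ 10.35, β = 0.41·17.54 ≈ 7.19.

α ≈ 10.35, β ≈ 7.19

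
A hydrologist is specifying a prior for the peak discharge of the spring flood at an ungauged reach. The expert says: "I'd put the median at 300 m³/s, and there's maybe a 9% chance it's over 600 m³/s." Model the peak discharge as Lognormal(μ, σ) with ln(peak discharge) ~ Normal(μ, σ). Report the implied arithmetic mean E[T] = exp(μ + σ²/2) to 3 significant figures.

E[T] ≈ 343 m³/s

If T ~ Lognormal(μ,σ) then ln T ~ Normal(μ,σ), so the p-quantile of ln T is μ + z_p·σ.
ln(300) = 5.704 and ln(600) = 6.397; z_{0.5} = 0, z_{0.91} = 1.341.
σ = (6.397 − 5.704)/(1.341 − (0)) = 0.517.
μ = 5.704 − (0)·0.517 = 5.704.
E[T] = exp(μ + σ²/2) = exp(5.704 + 0.1336) = 343 m³/s.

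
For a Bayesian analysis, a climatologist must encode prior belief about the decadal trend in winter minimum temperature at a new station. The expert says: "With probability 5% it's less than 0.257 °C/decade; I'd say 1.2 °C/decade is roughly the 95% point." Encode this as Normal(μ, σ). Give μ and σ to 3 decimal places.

The p-quantile of Normal(μ,σ) is μ + z_p·σ, with z_{0.05} = -1.645 and z_{0.95} = 1.645.
Eliminate σ: μ = (z₂·x₁ − z₁·x₂)/(z₂ − z₁) = (1.645·0.257 − (-1.645)·1.2)/3.29 = 0.729.
Then σ = (x₂ − x₁)/(z₂ − z₁) = (1.2 − 0.257)/3.29 = 0.287.

μ = 0.729, σ = 0.287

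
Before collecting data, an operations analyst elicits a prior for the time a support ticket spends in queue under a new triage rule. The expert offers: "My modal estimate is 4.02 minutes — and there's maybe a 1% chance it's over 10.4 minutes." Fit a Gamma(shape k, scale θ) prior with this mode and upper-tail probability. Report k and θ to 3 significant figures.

Gamma(k,θ) with k>1 has mode (k−1)θ, so θ = 4.02/(k−1).
Need P(X < 10.4) = 0.99 with θ tied to k this way. Start at k = 2, θ = 4.02: P(X<10.4) ≈ 0.730.
Too low — raise k to concentrate. Iterating converges to k ≈ 6.16.
Then θ = 4.02/(6.16−1) ≈ 0.78.

k ≈ 6.16, θ ≈ 0.78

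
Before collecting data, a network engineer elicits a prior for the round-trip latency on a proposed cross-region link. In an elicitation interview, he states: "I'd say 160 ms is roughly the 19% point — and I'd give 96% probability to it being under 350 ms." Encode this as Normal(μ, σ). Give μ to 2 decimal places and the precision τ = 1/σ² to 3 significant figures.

μ = 223.46, τ = 0.000191

For Normal(μ,σ), the p-quantile is μ + z_p·σ. Here z_{0.19} = -0.8779, z_{0.96} = 1.751.
So 160 = μ − 0.8779σ and 350 = μ + 1.751σ.
Subtracting: σ = (350 − 160)/(1.751 − (-0.8779)) = 72.28.
Then μ = 160 − (-0.8779)·72.28 = 223.46.
Precision τ = 1/σ² = 1/72.28² = 0.000191.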